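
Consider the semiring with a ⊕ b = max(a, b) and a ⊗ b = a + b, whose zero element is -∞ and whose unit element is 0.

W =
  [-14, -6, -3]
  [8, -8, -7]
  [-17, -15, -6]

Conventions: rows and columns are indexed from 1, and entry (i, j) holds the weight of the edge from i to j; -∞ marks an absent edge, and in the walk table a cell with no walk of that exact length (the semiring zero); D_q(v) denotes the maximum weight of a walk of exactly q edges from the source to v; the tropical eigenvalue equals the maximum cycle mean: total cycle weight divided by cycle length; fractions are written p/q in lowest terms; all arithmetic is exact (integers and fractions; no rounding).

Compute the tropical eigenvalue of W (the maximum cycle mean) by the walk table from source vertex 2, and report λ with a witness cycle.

q=0: [-∞, 0, -∞]
q=1: [8, -8, -7]
q=2: [0, 2, 5]
q=3: [10, -6, -1]
Optimal cycle mean attained by: cycle 1->2->1, total (-6) + 8, length 2.
Answer: λ = 1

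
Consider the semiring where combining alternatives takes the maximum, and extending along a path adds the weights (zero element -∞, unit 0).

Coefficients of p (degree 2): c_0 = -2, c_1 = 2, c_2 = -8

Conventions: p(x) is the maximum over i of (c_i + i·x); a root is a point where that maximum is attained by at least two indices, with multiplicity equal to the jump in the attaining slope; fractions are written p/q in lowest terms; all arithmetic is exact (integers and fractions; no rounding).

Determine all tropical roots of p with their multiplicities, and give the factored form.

hull edge (i=0, c=-2) to (i=1, c=2): slope 4, span 1
hull edge (i=1, c=2) to (i=2, c=-8): slope -10, span 1
Factored form: p(x) = -8 ⊗ (x ⊕ (-4)) ⊗ (x ⊕ 10)
Answer: roots = -4 (mult 1), 10 (mult 1)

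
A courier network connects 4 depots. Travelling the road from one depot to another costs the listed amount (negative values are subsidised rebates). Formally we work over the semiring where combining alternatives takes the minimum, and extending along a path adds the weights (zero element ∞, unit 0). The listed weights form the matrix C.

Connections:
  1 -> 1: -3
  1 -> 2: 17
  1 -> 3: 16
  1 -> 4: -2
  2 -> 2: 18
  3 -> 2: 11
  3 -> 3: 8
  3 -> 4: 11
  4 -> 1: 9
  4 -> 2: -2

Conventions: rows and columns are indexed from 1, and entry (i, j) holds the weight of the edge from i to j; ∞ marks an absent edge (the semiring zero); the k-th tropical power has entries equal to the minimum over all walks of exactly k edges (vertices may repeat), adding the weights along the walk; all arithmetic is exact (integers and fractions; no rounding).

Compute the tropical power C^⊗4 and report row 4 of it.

C^⊗2:
  [-6, -4, 13, -5]
  [∞, 36, ∞, ∞]
  [20, 9, 16, 19]
  [6, 16, 25, 7]
C^⊗3:
  [-9, -7, 10, -8]
  [∞, 54, ∞, ∞]
  [17, 17, 24, 18]
  [3, 5, 22, 4]
C^⊗4:
  [-12, -10, 7, -11]
  [∞, 72, ∞, ∞]
  [14, 16, 32, 15]
  [0, 2, 19, 1]
Answer: row 4 of C^⊗4 = [0, 2, 19, 1]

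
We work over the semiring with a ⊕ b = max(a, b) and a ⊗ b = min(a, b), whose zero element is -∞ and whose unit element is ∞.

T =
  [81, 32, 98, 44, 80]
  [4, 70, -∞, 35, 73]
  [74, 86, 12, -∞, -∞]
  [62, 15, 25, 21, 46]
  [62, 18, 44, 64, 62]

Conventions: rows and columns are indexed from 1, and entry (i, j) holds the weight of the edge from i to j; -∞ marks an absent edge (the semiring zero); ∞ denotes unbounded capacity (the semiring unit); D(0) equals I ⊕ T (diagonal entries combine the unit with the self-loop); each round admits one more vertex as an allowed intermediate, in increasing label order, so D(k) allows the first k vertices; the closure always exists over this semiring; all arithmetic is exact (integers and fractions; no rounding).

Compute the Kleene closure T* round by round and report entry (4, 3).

D(0):
  [∞, 32, 98, 44, 80]
  [4, ∞, -∞, 35, 73]
  [74, 86, ∞, -∞, -∞]
  [62, 15, 25, ∞, 46]
  [62, 18, 44, 64, ∞]
D(1):
  [∞, 32, 98, 44, 80]
  [4, ∞, 4, 35, 73]
  [74, 86, ∞, 44, 74]
  [62, 32, 62, ∞, 62]
  [62, 32, 62, 64, ∞]
D(2):
  [∞, 32, 98, 44, 80]
  [4, ∞, 4, 35, 73]
  [74, 86, ∞, 44, 74]
  [62, 32, 62, ∞, 62]
  [62, 32, 62, 64, ∞]
D(3):
  [∞, 86, 98, 44, 80]
  [4, ∞, 4, 35, 73]
  [74, 86, ∞, 44, 74]
  [62, 62, 62, ∞, 62]
  [62, 62, 62, 64, ∞]
D(4):
  [∞, 86, 98, 44, 80]
  [35, ∞, 35, 35, 73]
  [74, 86, ∞, 44, 74]
  [62, 62, 62, ∞, 62]
  [62, 62, 62, 64, ∞]
D(5):
  [∞, 86, 98, 64, 80]
  [62, ∞, 62, 64, 73]
  [74, 86, ∞, 64, 74]
  [62, 62, 62, ∞, 62]
  [62, 62, 62, 64, ∞]
Answer: T*[4][3] = 62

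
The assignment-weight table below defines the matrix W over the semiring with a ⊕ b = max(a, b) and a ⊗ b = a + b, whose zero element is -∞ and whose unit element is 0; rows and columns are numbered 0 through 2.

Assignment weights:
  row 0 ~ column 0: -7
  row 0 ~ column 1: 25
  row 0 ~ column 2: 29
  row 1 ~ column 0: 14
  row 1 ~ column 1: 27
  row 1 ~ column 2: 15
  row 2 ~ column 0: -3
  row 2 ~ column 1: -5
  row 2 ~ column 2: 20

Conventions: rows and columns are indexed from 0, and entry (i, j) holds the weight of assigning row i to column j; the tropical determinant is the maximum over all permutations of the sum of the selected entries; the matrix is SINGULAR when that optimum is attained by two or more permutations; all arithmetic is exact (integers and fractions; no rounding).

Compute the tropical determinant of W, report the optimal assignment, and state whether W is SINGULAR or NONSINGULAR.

σ = (0, 1, 2): (-7) + 27 + 20 = 40
σ = (0, 2, 1): (-7) + 15 + (-5) = 3
σ = (1, 0, 2): 25 + 14 + 20 = 59
σ = (1, 2, 0): 25 + 15 + (-3) = 37
σ = (2, 0, 1): 29 + 14 + (-5) = 38
σ = (2, 1, 0): 29 + 27 + (-3) = 53
Optimal value attained by: σ = (1, 0, 2).
Answer: det⊕(W) = 59; verdict: NONSINGULAR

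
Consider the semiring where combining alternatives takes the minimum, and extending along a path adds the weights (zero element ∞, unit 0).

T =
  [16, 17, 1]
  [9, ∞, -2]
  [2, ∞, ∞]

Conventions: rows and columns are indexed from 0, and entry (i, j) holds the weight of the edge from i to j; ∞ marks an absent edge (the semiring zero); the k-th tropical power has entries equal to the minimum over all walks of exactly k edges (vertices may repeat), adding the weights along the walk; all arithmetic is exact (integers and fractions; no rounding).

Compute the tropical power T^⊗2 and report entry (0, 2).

T^⊗2:
  [3, 33, 15]
  [0, 26, 10]
  [18, 19, 3]
Key observation: the optimum is the walk 0->1->2, with weight 17 + (-2) = 15.
Optimal value attained by: walk 0->1->2.
Answer: (T^⊗2)[0][2] = 15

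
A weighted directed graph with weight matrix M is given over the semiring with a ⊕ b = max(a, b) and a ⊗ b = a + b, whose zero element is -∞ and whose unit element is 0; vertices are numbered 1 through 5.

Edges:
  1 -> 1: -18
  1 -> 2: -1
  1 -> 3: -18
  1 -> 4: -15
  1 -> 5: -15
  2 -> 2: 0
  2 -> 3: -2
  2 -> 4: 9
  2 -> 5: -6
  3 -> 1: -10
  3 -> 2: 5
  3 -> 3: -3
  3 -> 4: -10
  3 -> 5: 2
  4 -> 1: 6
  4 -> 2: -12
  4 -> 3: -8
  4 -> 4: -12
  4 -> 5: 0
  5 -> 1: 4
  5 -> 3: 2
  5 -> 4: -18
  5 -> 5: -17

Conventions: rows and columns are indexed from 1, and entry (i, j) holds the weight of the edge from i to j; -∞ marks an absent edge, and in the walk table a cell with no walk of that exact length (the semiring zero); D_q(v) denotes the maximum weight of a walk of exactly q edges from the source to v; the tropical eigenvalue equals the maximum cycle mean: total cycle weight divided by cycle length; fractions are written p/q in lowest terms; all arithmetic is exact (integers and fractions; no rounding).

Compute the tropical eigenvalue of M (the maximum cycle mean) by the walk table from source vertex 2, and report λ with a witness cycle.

q=0: [-∞, 0, -∞, -∞, -∞]
q=1: [-∞, 0, -2, 9, -6]
q=2: [15, 3, 1, 9, 9]
q=3: [15, 14, 11, 12, 9]
q=4: [18, 16, 12, 23, 13]
q=5: [29, 17, 15, 25, 23]
Optimal cycle mean attained by: cycle 1->2->4->1, total (-1) + 9 + 6, length 3.
Answer: λ = 14/3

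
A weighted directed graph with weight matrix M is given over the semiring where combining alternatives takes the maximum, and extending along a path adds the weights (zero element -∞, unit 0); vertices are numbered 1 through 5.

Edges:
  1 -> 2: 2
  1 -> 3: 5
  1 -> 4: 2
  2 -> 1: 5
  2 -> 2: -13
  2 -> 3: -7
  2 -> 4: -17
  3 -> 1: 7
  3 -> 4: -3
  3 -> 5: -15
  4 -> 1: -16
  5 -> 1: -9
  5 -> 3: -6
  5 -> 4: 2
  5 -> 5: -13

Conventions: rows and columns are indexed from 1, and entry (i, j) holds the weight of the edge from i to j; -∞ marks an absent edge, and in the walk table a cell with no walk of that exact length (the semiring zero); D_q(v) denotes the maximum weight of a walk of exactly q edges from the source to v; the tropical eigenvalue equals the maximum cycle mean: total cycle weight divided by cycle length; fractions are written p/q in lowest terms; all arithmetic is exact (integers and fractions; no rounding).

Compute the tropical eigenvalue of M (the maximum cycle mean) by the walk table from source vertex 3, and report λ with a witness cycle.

q=0: [-∞, -∞, 0, -∞, -∞]
q=1: [7, -∞, -∞, -3, -15]
q=2: [-19, 9, 12, 9, -28]
q=3: [19, -4, 2, 9, -3]
q=4: [9, 21, 24, 21, -13]
q=5: [31, 11, 14, 21, 9]
Optimal cycle mean attained by: cycle 1->3->1, total 5 + 7, length 2.
Answer: λ = 6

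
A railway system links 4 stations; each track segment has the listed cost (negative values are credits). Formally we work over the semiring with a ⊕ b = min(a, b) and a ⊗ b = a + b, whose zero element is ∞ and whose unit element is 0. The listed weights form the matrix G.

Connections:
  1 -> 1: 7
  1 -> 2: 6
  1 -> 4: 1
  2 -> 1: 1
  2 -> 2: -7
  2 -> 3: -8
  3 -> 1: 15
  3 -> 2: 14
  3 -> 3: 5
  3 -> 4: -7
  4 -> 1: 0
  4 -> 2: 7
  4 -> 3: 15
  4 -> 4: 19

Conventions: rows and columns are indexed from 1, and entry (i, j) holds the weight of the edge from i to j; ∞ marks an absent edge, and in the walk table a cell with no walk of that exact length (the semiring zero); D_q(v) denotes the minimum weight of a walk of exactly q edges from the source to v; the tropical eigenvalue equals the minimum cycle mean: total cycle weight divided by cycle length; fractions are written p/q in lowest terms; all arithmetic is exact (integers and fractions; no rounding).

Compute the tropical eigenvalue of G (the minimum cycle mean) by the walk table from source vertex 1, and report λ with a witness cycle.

q=0: [0, ∞, ∞, ∞]
q=1: [7, 6, ∞, 1]
q=2: [1, -1, -2, 8]
q=3: [0, -8, -9, -9]
q=4: [-9, -15, -16, -16]
Optimal cycle mean attained by: cycle 2->2, total (-7), length 1.
Answer: λ = -7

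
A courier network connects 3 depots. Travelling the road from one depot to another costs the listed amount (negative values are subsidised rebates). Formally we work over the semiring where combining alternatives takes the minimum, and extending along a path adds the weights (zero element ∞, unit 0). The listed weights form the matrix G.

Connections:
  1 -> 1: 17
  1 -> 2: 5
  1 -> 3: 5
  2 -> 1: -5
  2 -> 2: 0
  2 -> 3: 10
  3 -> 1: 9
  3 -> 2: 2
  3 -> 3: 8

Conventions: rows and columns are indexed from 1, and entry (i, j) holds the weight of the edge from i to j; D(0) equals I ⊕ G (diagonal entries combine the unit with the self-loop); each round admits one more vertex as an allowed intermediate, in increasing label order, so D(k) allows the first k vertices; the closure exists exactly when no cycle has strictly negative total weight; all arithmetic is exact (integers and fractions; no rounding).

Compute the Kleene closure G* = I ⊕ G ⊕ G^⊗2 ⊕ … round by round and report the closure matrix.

D(0):
  [0, 5, 5]
  [-5, 0, 10]
  [9, 2, 0]
D(1):
  [0, 5, 5]
  [-5, 0, 0]
  [9, 2, 0]
D(2):
  [0, 5, 5]
  [-5, 0, 0]
  [-3, 2, 0]
D(3):
  [0, 5, 5]
  [-5, 0, 0]
  [-3, 2, 0]
Answer: G* = [[0, 5, 5], [-5, 0, 0], [-3, 2, 0]]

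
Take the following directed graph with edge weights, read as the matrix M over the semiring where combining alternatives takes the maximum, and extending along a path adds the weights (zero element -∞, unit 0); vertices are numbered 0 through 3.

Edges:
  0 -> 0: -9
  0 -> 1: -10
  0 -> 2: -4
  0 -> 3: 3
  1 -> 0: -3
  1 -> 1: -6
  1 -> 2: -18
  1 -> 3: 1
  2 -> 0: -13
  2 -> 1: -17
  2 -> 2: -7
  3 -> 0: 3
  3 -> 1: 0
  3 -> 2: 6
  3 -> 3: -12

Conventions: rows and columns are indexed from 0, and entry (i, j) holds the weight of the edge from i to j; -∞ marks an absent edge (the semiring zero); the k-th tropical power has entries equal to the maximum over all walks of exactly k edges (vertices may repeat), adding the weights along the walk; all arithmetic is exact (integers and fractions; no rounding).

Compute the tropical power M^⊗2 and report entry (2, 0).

M^⊗2:
  [6, 3, 9, -6]
  [4, 1, 7, 0]
  [-20, -23, -14, -10]
  [-3, -6, -1, 6]
Key observation: the optimum is the walk 2->1->0, with weight (-17) + (-3) = -20.
Optimal value attained by: walk 2->1->0.
Answer: (M^⊗2)[2][0] = -20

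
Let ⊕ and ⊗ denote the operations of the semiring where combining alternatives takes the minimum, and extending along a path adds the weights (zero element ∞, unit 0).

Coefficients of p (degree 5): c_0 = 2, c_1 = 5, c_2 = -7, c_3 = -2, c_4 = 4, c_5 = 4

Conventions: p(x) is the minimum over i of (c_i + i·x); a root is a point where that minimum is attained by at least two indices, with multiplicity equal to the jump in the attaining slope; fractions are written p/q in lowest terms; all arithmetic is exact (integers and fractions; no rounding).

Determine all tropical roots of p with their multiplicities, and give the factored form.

hull edge (i=0, c=2) to (i=2, c=-7): slope -9/2, span 2
hull edge (i=2, c=-7) to (i=5, c=4): slope 11/3, span 3
Factored form: p(x) = 4 ⊗ (x ⊕ (-11/3)) ⊗ (x ⊕ (-11/3)) ⊗ (x ⊕ (-11/3)) ⊗ (x ⊕ 9/2) ⊗ (x ⊕ 9/2)
Answer: roots = -11/3 (mult 3), 9/2 (mult 2)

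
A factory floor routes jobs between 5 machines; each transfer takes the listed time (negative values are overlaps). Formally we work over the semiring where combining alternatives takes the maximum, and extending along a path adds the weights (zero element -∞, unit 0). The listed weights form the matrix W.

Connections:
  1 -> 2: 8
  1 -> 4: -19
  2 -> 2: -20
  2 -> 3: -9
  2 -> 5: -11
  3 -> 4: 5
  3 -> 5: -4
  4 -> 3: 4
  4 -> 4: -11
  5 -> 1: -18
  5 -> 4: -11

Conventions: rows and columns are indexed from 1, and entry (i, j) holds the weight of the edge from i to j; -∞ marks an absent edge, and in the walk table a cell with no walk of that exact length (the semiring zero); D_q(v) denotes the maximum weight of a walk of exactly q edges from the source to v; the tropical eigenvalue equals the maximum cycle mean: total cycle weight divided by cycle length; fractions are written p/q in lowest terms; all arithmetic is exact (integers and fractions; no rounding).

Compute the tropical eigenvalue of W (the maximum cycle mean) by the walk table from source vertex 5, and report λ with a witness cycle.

q=0: [-∞, -∞, -∞, -∞, 0]
q=1: [-18, -∞, -∞, -11, -∞]
q=2: [-∞, -10, -7, -22, -∞]
q=3: [-∞, -30, -18, -2, -11]
q=4: [-29, -50, 2, -13, -22]
q=5: [-40, -21, -9, 7, -2]
Optimal cycle mean attained by: cycle 3->4->3, total 5 + 4, length 2.
Answer: λ = 9/2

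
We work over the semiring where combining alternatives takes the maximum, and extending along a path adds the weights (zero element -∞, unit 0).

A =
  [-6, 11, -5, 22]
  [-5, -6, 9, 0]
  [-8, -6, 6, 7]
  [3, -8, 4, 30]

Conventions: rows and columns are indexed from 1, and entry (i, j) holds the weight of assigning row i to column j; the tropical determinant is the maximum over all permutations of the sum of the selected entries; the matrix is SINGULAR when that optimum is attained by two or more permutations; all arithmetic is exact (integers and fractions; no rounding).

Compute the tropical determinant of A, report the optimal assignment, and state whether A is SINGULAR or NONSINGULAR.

σ = (1, 2, 3, 4): (-6) + (-6) + 6 + 30 = 24
σ = (1, 2, 4, 3): (-6) + (-6) + 7 + 4 = -1
σ = (1, 3, 2, 4): (-6) + 9 + (-6) + 30 = 27
σ = (1, 3, 4, 2): (-6) + 9 + 7 + (-8) = 2
σ = (1, 4, 2, 3): (-6) + 0 + (-6) + 4 = -8
σ = (1, 4, 3, 2): (-6) + 0 + 6 + (-8) = -8
σ = (2, 1, 3, 4): 11 + (-5) + 6 + 30 = 42
σ = (2, 1, 4, 3): 11 + (-5) + 7 + 4 = 17
σ = (2, 3, 1, 4): 11 + 9 + (-8) + 30 = 42
σ = (2, 3, 4, 1): 11 + 9 + 7 + 3 = 30
σ = (2, 4, 1, 3): 11 + 0 + (-8) + 4 = 7
σ = (2, 4, 3, 1): 11 + 0 + 6 + 3 = 20
σ = (3, 1, 2, 4): (-5) + (-5) + (-6) + 30 = 14
σ = (3, 1, 4, 2): (-5) + (-5) + 7 + (-8) = -11
σ = (3, 2, 1, 4): (-5) + (-6) + (-8) + 30 = 11
σ = (3, 2, 4, 1): (-5) + (-6) + 7 + 3 = -1
σ = (3, 4, 1, 2): (-5) + 0 + (-8) + (-8) = -21
σ = (3, 4, 2, 1): (-5) + 0 + (-6) + 3 = -8
σ = (4, 1, 2, 3): 22 + (-5) + (-6) + 4 = 15
σ = (4, 1, 3, 2): 22 + (-5) + 6 + (-8) = 15
σ = (4, 2, 1, 3): 22 + (-6) + (-8) + 4 = 12
σ = (4, 2, 3, 1): 22 + (-6) + 6 + 3 = 25
σ = (4, 3, 1, 2): 22 + 9 + (-8) + (-8) = 15
σ = (4, 3, 2, 1): 22 + 9 + (-6) + 3 = 28
Optimal value attained by: σ = (2, 1, 3, 4).
Answer: det⊕(A) = 42; verdict: SINGULAR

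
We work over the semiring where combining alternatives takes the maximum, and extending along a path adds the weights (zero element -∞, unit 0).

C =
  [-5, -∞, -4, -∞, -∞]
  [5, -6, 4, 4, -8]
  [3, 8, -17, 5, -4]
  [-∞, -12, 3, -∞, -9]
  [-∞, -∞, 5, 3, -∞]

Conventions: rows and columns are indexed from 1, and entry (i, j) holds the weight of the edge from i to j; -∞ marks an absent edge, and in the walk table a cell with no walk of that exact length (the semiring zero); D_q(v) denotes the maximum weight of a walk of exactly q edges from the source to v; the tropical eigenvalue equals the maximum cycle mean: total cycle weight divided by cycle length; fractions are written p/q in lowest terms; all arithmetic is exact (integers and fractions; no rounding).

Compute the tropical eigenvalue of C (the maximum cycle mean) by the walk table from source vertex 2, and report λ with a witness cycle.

q=0: [-∞, 0, -∞, -∞, -∞]
q=1: [5, -6, 4, 4, -8]
q=2: [7, 12, 7, 9, 0]
q=3: [17, 15, 16, 16, 4]
q=4: [20, 24, 19, 21, 12]
q=5: [29, 27, 28, 28, 16]
Optimal cycle mean attained by: cycle 2->3->2, total 4 + 8, length 2.
Answer: λ = 6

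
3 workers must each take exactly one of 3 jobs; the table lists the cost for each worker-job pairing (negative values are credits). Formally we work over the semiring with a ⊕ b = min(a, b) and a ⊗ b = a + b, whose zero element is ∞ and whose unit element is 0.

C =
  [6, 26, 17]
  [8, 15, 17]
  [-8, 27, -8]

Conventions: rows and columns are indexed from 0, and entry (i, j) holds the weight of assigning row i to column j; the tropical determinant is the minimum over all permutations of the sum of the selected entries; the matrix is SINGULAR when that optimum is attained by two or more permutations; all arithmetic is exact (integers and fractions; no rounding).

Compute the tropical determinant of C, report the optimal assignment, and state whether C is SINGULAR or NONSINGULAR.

σ = (0, 1, 2): 6 + 15 + (-8) = 13
σ = (0, 2, 1): 6 + 17 + 27 = 50
σ = (1, 0, 2): 26 + 8 + (-8) = 26
σ = (1, 2, 0): 26 + 17 + (-8) = 35
σ = (2, 0, 1): 17 + 8 + 27 = 52
σ = (2, 1, 0): 17 + 15 + (-8) = 24
Optimal value attained by: σ = (0, 1, 2).
Answer: det⊕(C) = 13; verdict: NONSINGULAR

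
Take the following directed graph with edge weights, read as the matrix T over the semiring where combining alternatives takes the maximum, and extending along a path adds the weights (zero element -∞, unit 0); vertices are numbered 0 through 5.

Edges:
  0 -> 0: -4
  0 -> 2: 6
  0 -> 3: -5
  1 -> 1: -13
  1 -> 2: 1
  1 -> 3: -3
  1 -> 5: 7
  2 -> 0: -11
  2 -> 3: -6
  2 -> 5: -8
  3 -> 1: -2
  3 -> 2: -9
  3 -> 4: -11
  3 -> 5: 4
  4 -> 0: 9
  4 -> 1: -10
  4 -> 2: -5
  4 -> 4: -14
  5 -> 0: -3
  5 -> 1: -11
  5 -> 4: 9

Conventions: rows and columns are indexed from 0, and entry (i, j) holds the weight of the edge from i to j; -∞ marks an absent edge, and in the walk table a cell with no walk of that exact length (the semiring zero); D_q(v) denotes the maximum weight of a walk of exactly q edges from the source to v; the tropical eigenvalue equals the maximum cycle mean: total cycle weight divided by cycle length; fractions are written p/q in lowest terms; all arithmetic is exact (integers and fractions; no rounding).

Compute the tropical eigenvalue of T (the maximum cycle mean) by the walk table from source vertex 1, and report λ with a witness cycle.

q=0: [-∞, 0, -∞, -∞, -∞, -∞]
q=1: [-∞, -13, 1, -3, -∞, 7]
q=2: [4, -4, -12, -5, 16, 1]
q=3: [25, 6, 11, -1, 10, 3]
q=4: [21, 0, 31, 20, 12, 13]
q=5: [21, 18, 27, 25, 22, 24]
q=6: [31, 23, 27, 21, 33, 29]
Optimal cycle mean attained by: cycle 0->2->3->5->4->0, total 6 + (-6) + 4 + 9 + 9, length 5.
Answer: λ = 22/5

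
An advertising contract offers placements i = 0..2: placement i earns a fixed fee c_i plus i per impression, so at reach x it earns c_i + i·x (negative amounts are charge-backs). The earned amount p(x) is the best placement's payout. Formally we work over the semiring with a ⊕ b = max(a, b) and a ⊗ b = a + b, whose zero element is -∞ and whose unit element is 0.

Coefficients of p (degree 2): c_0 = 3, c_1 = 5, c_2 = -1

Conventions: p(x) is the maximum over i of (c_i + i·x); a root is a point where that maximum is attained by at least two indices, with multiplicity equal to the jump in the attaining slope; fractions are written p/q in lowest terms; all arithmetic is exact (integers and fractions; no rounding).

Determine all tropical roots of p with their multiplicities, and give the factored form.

hull edge (i=0, c=3) to (i=1, c=5): slope 2, span 1
hull edge (i=1, c=5) to (i=2, c=-1): slope -6, span 1
Factored form: p(x) = -1 ⊗ (x ⊕ (-2)) ⊗ (x ⊕ 6)
Answer: roots = -2 (mult 1), 6 (mult 1)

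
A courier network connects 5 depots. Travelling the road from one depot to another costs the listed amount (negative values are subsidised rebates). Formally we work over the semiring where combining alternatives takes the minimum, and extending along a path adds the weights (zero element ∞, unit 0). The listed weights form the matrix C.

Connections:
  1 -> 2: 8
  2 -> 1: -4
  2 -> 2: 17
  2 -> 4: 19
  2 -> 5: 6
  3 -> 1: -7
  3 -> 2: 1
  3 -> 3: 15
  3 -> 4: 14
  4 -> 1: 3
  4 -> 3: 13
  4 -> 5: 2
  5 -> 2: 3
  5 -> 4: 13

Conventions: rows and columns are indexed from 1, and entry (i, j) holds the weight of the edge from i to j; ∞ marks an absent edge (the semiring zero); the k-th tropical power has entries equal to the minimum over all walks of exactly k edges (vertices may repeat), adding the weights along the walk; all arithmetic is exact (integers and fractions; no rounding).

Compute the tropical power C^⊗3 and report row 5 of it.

C^⊗2:
  [4, 25, ∞, 27, 14]
  [13, 4, 32, 19, 21]
  [-3, 1, 27, 20, 7]
  [6, 5, 28, 15, ∞]
  [-1, 20, 26, 22, 9]
C^⊗3:
  [21, 12, 40, 27, 29]
  [0, 21, 32, 23, 10]
  [-3, 5, 33, 20, 7]
  [1, 14, 28, 24, 11]
  [16, 7, 35, 22, 24]
Answer: row 5 of C^⊗3 = [16, 7, 35, 22, 24]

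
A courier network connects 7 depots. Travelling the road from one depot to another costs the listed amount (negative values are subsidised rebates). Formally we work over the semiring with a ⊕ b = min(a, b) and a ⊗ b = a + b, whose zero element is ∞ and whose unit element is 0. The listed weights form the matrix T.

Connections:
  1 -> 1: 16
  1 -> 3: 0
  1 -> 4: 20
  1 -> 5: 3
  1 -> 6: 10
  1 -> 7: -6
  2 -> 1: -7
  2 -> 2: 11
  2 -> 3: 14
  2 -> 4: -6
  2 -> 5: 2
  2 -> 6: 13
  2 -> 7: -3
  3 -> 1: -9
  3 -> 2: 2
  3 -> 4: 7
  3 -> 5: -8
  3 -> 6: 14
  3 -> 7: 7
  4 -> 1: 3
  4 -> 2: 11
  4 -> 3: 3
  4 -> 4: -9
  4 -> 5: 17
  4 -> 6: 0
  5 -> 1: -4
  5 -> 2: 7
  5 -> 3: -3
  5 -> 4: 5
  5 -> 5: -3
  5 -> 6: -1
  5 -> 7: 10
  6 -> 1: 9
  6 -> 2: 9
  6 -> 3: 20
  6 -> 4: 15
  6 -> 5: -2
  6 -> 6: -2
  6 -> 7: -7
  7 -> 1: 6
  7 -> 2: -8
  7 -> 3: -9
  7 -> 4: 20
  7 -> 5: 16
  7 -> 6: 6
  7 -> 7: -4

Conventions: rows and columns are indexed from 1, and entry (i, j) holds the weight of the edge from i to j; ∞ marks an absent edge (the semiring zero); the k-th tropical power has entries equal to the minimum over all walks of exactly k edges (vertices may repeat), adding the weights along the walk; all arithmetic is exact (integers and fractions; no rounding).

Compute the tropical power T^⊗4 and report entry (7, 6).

T^⊗2:
  [-9, -14, -15, 7, -8, 0, -10]
  [-3, -11, -12, -15, -4, -6, -13]
  [-12, -1, -11, -4, -11, -9, -15]
  [-6, 2, -6, -18, -5, -9, -7]
  [-12, -1, -6, -4, -11, -4, -10]
  [-6, -15, -16, 3, -5, -4, -11]
  [-18, -12, -13, -14, -17, 2, -11]
T^⊗3:
  [-24, -18, -19, -20, -23, -9, -17]
  [-21, -21, -22, -24, -20, -15, -17]
  [-20, -23, -24, -13, -19, -12, -19]
  [-15, -15, -16, -27, -14, -18, -16]
  [-15, -18, -19, -13, -14, -12, -18]
  [-25, -19, -20, -21, -24, -6, -18]
  [-22, -19, -20, -23, -21, -18, -24]
T^⊗4:
  [-28, -25, -26, -29, -27, -24, -30]
  [-31, -25, -26, -33, -30, -24, -27]
  [-33, -27, -28, -29, -32, -20, -26]
  [-25, -24, -25, -36, -24, -27, -25]
  [-28, -26, -27, -24, -27, -15, -22]
  [-29, -26, -27, -30, -28, -25, -31]
  [-29, -32, -33, -32, -28, -23, -28]
Key observation: the optimum is the walk 7->2->4->4->6, with weight (-8) + (-6) + (-9) + 0 = -23.
Optimal value attained by: walk 7->2->4->4->6.
Answer: (T^⊗4)[7][6] = -23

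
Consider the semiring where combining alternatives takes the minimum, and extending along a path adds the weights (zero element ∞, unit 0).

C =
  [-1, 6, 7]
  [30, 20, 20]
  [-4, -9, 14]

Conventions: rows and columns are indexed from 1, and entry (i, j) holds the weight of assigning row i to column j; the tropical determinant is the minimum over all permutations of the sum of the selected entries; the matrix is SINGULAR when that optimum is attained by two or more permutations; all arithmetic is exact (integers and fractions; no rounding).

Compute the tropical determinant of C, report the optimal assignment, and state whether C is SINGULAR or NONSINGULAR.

σ = (1, 2, 3): (-1) + 20 + 14 = 33
σ = (1, 3, 2): (-1) + 20 + (-9) = 10
σ = (2, 1, 3): 6 + 30 + 14 = 50
σ = (2, 3, 1): 6 + 20 + (-4) = 22
σ = (3, 1, 2): 7 + 30 + (-9) = 28
σ = (3, 2, 1): 7 + 20 + (-4) = 23
Optimal value attained by: σ = (1, 3, 2).
Answer: det⊕(C) = 10; verdict: NONSINGULAR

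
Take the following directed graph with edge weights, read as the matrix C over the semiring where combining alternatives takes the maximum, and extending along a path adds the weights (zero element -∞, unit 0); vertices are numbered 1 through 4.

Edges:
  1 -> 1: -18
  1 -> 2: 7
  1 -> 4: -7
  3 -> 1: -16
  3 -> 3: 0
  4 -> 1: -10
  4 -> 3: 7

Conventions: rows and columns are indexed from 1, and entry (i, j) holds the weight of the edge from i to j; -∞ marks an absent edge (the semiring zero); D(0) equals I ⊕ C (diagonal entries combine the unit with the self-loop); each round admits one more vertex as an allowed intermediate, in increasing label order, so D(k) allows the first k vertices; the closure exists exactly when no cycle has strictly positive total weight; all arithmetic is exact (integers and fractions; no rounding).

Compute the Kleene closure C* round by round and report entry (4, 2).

D(0):
  [0, 7, -∞, -7]
  [-∞, 0, -∞, -∞]
  [-16, -∞, 0, -∞]
  [-10, -∞, 7, 0]
D(1):
  [0, 7, -∞, -7]
  [-∞, 0, -∞, -∞]
  [-16, -9, 0, -23]
  [-10, -3, 7, 0]
D(2):
  [0, 7, -∞, -7]
  [-∞, 0, -∞, -∞]
  [-16, -9, 0, -23]
  [-10, -3, 7, 0]
D(3):
  [0, 7, -∞, -7]
  [-∞, 0, -∞, -∞]
  [-16, -9, 0, -23]
  [-9, -2, 7, 0]
D(4):
  [0, 7, 0, -7]
  [-∞, 0, -∞, -∞]
  [-16, -9, 0, -23]
  [-9, -2, 7, 0]
Answer: C*[4][2] = -2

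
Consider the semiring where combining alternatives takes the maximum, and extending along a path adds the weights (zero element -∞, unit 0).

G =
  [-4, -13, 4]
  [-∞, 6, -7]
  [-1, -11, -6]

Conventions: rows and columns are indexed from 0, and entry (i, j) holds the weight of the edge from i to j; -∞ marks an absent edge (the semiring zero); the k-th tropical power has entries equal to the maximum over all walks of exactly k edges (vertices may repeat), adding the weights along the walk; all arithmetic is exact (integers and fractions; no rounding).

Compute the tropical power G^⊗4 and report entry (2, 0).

G^⊗2:
  [3, -7, 0]
  [-8, 12, -1]
  [-5, -5, 3]
G^⊗3:
  [-1, -1, 7]
  [-2, 18, 5]
  [2, 1, -1]
G^⊗4:
  [6, 5, 3]
  [4, 24, 11]
  [-2, 7, 6]
Key observation: the optimum is the walk 2->0->0->2->0, with weight (-1) + (-4) + 4 + (-1) = -2.
Optimal value attained by: walk 2->0->0->2->0.
Answer: (G^⊗4)[2][0] = -2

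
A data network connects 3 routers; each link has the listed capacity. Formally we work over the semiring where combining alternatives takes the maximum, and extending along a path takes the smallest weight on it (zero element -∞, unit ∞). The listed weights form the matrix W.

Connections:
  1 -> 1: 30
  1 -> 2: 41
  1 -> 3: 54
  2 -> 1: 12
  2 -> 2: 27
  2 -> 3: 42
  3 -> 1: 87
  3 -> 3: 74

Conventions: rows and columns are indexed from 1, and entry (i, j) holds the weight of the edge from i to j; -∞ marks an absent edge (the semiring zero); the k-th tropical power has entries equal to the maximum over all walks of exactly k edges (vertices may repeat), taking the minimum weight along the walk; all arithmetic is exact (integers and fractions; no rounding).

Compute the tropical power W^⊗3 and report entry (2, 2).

W^⊗2:
  [54, 30, 54]
  [42, 27, 42]
  [74, 41, 74]
W^⊗3:
  [54, 41, 54]
  [42, 41, 42]
  [74, 41, 74]
Key observation: the optimum is the walk 2->3->1->2, with weight 42 min 87 min 41 = 41.
Optimal value attained by: walk 2->3->1->2.
Answer: (W^⊗3)[2][2] = 41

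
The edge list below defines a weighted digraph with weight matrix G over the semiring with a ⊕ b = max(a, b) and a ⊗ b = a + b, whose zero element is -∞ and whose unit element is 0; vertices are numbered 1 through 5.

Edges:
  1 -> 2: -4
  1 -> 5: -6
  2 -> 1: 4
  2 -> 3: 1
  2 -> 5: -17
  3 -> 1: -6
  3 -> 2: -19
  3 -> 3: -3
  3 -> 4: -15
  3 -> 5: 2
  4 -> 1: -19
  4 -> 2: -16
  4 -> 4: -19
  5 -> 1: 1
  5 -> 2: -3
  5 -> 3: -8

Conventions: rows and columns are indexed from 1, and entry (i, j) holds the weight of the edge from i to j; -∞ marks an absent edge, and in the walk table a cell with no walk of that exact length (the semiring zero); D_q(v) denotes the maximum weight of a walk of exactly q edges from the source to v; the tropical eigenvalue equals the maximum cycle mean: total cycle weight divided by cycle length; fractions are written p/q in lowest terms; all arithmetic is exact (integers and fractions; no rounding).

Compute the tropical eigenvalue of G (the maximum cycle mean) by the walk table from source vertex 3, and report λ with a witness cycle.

q=0: [-∞, -∞, 0, -∞, -∞]
q=1: [-6, -19, -3, -15, 2]
q=2: [3, -1, -6, -18, -1]
q=3: [3, -1, 0, -21, -3]
q=4: [3, -1, 0, -15, 2]
q=5: [3, -1, 0, -15, 2]
Optimal cycle mean attained by: cycle 1->2->1, total (-4) + 4, length 2.
Answer: λ = 0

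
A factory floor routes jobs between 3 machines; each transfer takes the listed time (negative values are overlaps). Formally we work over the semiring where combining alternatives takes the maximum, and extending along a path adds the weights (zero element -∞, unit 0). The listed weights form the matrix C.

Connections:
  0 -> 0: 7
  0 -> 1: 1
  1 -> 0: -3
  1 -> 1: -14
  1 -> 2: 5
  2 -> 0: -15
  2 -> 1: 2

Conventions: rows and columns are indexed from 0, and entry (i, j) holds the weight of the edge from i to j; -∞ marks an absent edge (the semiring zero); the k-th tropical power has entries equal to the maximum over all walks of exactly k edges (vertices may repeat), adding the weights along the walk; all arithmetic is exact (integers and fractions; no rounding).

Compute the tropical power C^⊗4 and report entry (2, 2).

C^⊗2:
  [14, 8, 6]
  [4, 7, -9]
  [-1, -12, 7]
C^⊗3:
  [21, 15, 13]
  [11, 5, 12]
  [6, 9, -7]
C^⊗4:
  [28, 22, 20]
  [18, 14, 10]
  [13, 7, 14]
Key observation: the optimum is the walk 2->1->2->1->2, with weight 2 + 5 + 2 + 5 = 14.
Optimal value attained by: walk 2->1->2->1->2.
Answer: (C^⊗4)[2][2] = 14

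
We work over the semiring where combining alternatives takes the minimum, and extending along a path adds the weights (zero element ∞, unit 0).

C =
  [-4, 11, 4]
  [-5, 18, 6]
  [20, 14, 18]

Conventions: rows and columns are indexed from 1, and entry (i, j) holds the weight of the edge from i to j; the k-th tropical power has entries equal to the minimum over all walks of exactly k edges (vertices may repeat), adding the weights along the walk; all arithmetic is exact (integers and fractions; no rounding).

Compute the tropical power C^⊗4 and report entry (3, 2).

C^⊗2:
  [-8, 7, 0]
  [-9, 6, -1]
  [9, 31, 20]
C^⊗3:
  [-12, 3, -4]
  [-13, 2, -5]
  [5, 20, 13]
C^⊗4:
  [-16, -1, -8]
  [-17, -2, -9]
  [1, 16, 9]
Key observation: the optimum is the walk 3->2->1->1->2, with weight 14 + (-5) + (-4) + 11 = 16.
Optimal value attained by: walk 3->2->1->1->2.
Answer: (C^⊗4)[3][2] = 16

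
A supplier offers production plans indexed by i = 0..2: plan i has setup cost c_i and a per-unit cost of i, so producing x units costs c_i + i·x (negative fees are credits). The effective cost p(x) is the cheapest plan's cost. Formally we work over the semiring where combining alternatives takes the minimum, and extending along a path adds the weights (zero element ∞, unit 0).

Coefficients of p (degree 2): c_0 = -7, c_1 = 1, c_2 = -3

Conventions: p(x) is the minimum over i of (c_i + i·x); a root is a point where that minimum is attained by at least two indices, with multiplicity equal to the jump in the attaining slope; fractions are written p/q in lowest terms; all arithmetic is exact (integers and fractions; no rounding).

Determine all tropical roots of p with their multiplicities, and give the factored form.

hull edge (i=0, c=-7) to (i=2, c=-3): slope 2, span 2
Factored form: p(x) = -3 ⊗ (x ⊕ (-2)) ⊗ (x ⊕ (-2))
Answer: roots = -2 (mult 2)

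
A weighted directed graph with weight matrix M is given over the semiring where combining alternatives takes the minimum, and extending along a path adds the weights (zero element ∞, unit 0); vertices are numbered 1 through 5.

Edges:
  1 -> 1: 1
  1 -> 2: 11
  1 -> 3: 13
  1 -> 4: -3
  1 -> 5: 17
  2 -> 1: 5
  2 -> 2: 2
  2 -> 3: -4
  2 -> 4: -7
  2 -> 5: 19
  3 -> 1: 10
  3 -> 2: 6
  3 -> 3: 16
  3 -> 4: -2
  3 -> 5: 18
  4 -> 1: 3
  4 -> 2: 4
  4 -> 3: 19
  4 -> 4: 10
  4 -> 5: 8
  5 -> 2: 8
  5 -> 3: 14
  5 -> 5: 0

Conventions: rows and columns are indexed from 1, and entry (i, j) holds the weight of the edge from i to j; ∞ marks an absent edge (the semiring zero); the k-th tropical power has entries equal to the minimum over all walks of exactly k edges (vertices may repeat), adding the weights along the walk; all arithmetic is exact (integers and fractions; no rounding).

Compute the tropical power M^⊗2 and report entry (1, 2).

M^⊗2:
  [0, 1, 7, -2, 5]
  [-4, -3, -2, -6, 1]
  [1, 2, 2, -1, 6]
  [4, 6, 0, -3, 8]
  [13, 8, 4, 1, 0]
Key observation: the optimum is the walk 1->4->2, with weight (-3) + 4 = 1.
Optimal value attained by: walk 1->4->2.
Answer: (M^⊗2)[1][2] = 1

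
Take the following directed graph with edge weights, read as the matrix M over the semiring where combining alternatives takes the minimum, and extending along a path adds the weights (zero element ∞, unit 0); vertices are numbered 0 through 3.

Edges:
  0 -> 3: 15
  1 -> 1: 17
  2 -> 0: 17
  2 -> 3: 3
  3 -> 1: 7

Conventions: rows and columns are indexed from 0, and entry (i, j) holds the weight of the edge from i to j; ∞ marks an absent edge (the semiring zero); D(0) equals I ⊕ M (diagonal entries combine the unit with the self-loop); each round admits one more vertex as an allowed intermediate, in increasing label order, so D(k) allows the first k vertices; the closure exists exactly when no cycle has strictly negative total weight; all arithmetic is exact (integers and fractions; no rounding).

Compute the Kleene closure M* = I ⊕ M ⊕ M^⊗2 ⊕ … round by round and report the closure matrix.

D(0):
  [0, ∞, ∞, 15]
  [∞, 0, ∞, ∞]
  [17, ∞, 0, 3]
  [∞, 7, ∞, 0]
D(1):
  [0, ∞, ∞, 15]
  [∞, 0, ∞, ∞]
  [17, ∞, 0, 3]
  [∞, 7, ∞, 0]
D(2):
  [0, ∞, ∞, 15]
  [∞, 0, ∞, ∞]
  [17, ∞, 0, 3]
  [∞, 7, ∞, 0]
D(3):
  [0, ∞, ∞, 15]
  [∞, 0, ∞, ∞]
  [17, ∞, 0, 3]
  [∞, 7, ∞, 0]
D(4):
  [0, 22, ∞, 15]
  [∞, 0, ∞, ∞]
  [17, 10, 0, 3]
  [∞, 7, ∞, 0]
Answer: M* = [[0, 22, ∞, 15], [∞, 0, ∞, ∞], [17, 10, 0, 3], [∞, 7, ∞, 0]]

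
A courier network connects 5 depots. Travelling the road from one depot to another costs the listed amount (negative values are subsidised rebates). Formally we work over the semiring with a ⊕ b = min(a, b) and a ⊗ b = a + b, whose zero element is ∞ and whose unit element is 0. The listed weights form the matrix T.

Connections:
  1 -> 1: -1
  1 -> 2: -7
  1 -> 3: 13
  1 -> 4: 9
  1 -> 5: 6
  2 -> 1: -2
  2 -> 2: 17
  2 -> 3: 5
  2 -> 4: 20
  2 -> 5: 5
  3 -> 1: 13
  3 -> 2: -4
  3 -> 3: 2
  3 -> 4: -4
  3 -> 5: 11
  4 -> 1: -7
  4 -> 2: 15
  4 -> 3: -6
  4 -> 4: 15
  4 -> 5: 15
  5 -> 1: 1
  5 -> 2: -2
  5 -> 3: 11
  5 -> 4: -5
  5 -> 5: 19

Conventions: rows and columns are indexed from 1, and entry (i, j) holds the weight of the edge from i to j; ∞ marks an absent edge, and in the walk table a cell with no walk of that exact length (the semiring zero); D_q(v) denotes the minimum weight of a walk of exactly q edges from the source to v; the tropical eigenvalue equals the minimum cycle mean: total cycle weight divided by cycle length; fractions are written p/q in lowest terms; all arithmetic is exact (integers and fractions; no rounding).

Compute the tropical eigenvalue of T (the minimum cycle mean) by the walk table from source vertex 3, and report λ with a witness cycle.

q=0: [∞, ∞, 0, ∞, ∞]
q=1: [13, -4, 2, -4, 11]
q=2: [-11, -2, -10, -2, 1]
q=3: [-12, -18, -8, -14, -5]
q=4: [-21, -19, -20, -12, -13]
q=5: [-22, -28, -18, -24, -15]
Optimal cycle mean attained by: cycle 3->4->3, total (-4) + (-6), length 2.
Answer: λ = -5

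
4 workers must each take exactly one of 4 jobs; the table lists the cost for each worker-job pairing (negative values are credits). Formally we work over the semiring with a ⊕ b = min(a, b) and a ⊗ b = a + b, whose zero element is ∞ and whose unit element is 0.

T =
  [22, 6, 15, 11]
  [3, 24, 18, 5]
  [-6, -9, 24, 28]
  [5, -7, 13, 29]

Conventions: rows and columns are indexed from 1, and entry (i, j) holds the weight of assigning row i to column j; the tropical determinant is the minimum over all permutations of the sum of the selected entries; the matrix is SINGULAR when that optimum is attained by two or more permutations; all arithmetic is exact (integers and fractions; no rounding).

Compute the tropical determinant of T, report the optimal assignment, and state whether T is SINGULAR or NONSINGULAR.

σ = (1, 2, 3, 4): 22 + 24 + 24 + 29 = 99
σ = (1, 2, 4, 3): 22 + 24 + 28 + 13 = 87
σ = (1, 3, 2, 4): 22 + 18 + (-9) + 29 = 60
σ = (1, 3, 4, 2): 22 + 18 + 28 + (-7) = 61
σ = (1, 4, 2, 3): 22 + 5 + (-9) + 13 = 31
σ = (1, 4, 3, 2): 22 + 5 + 24 + (-7) = 44
σ = (2, 1, 3, 4): 6 + 3 + 24 + 29 = 62
σ = (2, 1, 4, 3): 6 + 3 + 28 + 13 = 50
σ = (2, 3, 1, 4): 6 + 18 + (-6) + 29 = 47
σ = (2, 3, 4, 1): 6 + 18 + 28 + 5 = 57
σ = (2, 4, 1, 3): 6 + 5 + (-6) + 13 = 18
σ = (2, 4, 3, 1): 6 + 5 + 24 + 5 = 40
σ = (3, 1, 2, 4): 15 + 3 + (-9) + 29 = 38
σ = (3, 1, 4, 2): 15 + 3 + 28 + (-7) = 39
σ = (3, 2, 1, 4): 15 + 24 + (-6) + 29 = 62
σ = (3, 2, 4, 1): 15 + 24 + 28 + 5 = 72
σ = (3, 4, 1, 2): 15 + 5 + (-6) + (-7) = 7
σ = (3, 4, 2, 1): 15 + 5 + (-9) + 5 = 16
σ = (4, 1, 2, 3): 11 + 3 + (-9) + 13 = 18
σ = (4, 1, 3, 2): 11 + 3 + 24 + (-7) = 31
σ = (4, 2, 1, 3): 11 + 24 + (-6) + 13 = 42
σ = (4, 2, 3, 1): 11 + 24 + 24 + 5 = 64
σ = (4, 3, 1, 2): 11 + 18 + (-6) + (-7) = 16
σ = (4, 3, 2, 1): 11 + 18 + (-9) + 5 = 25
Optimal value attained by: σ = (3, 4, 1, 2).
Answer: det⊕(T) = 7; verdict: NONSINGULAR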